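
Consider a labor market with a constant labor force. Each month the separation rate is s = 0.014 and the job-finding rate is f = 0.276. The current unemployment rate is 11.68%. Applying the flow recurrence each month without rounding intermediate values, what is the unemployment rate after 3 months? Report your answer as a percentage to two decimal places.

Unemployment rate after three months ≈ 7.28%.

With a fixed labor force, u_{t+1} = u_t + s·(1−u_t) − f·u_t = u_t·(1−s−f) + s.
Here 1−s−f = 0.710 and s = 0.014.
u_1 = 0.116800 × 0.710 + 0.014 = 0.096928.
u_2 = 0.096928 × 0.710 + 0.014 = 0.082819.
u_3 = 0.082819 × 0.710 + 0.014 = 0.072801.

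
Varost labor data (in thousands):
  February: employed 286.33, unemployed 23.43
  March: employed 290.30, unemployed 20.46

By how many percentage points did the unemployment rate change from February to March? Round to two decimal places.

The unemployment rate changed by −0.98 percentage points.

February: labor force = 286.33 + 23.43 = 309.76; u = 23.43/309.76 = 7.56%.
March: labor force = 290.30 + 20.46 = 310.76; u = 20.46/310.76 = 6.58%.
Change = 6.58% − 7.56% = −0.98 pp.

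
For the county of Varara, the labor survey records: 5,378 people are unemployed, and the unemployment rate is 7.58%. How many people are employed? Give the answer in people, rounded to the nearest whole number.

Labor force = U / u = 5,378 / 0.0758 ≈ 70,950.
Employed = labor force − unemployed = 70,950 − 5,378 = 65,572.

About 65,572 are employed.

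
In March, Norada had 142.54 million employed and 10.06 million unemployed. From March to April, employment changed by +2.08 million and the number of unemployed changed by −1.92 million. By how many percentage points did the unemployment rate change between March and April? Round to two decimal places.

March: labor force = 142.54 + 10.06 = 152.60; u = 10.06/152.60 = 6.59%.
April: labor force = 144.62 + 8.14 = 152.76; u = 8.14/152.76 = 5.33%.
Change = 5.33% − 6.59% = −1.26 pp.

The unemployment rate changed by −1.26 percentage points.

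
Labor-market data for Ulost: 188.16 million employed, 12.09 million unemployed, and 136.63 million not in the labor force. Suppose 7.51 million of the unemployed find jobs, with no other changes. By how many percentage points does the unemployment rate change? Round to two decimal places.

Initially, labor force = 188.16 + 12.09 = 200.25 million, so u = 12.09/200.25 = 6.04%.
After the change, unemployed falls and employed rises by 7.51; labor force unchanged → E = 195.67, U = 4.58, labor force = 200.25 million.
New unemployment rate = 4.58 / 200.25 = 2.29%.
Change = 2.29% − 6.04% = −3.75 percentage points.

The unemployment rate changes by −3.75 percentage points.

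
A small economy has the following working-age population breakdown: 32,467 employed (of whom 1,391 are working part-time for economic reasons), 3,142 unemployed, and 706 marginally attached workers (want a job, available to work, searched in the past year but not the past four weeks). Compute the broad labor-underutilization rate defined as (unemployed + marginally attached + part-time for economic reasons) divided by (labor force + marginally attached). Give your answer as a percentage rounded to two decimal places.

Labor force = 32,467 + 3,142 = 35,609.
Numerator = 3,142 + 706 + 1,391 = 5,239.
Denominator = 35,609 + 706 = 36,315.
Broad rate = 5,239 / 36,315 = 14.43%.

Broad underutilization rate ≈ 14.43%.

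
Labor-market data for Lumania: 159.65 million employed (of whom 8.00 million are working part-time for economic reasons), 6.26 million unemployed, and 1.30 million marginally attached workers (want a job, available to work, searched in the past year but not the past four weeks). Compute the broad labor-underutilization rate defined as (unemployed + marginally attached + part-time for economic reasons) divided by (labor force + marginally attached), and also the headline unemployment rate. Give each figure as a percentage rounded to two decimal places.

Broad underutilization rate ≈ 9.31%; headline unemployment rate ≈ 3.77%.

Labor force = 159.65 + 6.26 = 165.91 million.
Numerator = 6.26 + 1.30 + 8.00 = 15.56 million.
Denominator = 165.91 + 1.30 = 167.21 million.
Broad rate = 15.56 / 167.21 = 9.31%.
Headline unemployment rate = 6.26 / 165.91 = 3.77%.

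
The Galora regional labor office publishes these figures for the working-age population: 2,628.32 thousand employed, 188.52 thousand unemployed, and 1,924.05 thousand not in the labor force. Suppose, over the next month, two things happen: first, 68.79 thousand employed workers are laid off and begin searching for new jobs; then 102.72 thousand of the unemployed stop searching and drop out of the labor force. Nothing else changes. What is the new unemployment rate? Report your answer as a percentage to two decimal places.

New unemployment rate ≈ 5.70%.

Initially, labor force = 2,628.32 + 188.52 = 2,816.84 thousand, so u = 188.52/2,816.84 = 6.69%.
After the first change, employed falls and unemployed rises by 68.79; labor force unchanged → E = 2,559.53, U = 257.31, labor force = 2,816.84 thousand.
After the second change, unemployed and labor force both fall by 102.72 → E = 2,559.53, U = 154.59, labor force = 2,714.12 thousand.
New unemployment rate = 154.59 / 2,714.12 = 5.70%.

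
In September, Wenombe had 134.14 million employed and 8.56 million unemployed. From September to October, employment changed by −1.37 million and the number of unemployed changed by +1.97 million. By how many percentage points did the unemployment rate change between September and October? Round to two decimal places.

September: labor force = 134.14 + 8.56 = 142.70; u = 8.56/142.70 = 6.00%.
October: labor force = 132.77 + 10.53 = 143.30; u = 10.53/143.30 = 7.35%.
Change = 7.35% − 6.00% = +1.35 pp.

The unemployment rate changed by +1.35 percentage points.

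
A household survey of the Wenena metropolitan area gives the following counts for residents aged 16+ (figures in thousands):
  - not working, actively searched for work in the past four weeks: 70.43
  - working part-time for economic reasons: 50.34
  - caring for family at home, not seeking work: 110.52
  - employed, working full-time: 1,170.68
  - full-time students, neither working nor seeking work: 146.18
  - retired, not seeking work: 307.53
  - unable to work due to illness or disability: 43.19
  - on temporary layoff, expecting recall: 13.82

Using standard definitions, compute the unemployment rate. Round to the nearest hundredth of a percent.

Employed = 50.34 + 1,170.68 = 1,221.02 thousand (anyone who worked, including part-time for economic reasons, counts as employed).
Unemployed = 70.43 + 13.82 = 84.25 thousand (jobless and actively searching, or on temporary layoff).
Labor force = 1,221.02 + 84.25 = 1,305.27 thousand.
Unemployment rate = 84.25 / 1,305.27 = 6.45%.

Unemployment rate ≈ 6.45%.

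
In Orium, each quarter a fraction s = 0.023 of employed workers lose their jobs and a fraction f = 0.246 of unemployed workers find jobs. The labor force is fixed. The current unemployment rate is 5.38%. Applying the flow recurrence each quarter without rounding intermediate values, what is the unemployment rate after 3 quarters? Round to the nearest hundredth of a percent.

Unemployment rate after three quarters ≈ 7.31%.

With a fixed labor force, u_{t+1} = u_t + s·(1−u_t) − f·u_t = u_t·(1−s−f) + s.
Here 1−s−f = 0.731 and s = 0.023.
u_1 = 0.053800 × 0.731 + 0.023 = 0.062328.
u_2 = 0.062328 × 0.731 + 0.023 = 0.068562.
u_3 = 0.068562 × 0.731 + 0.023 = 0.073119.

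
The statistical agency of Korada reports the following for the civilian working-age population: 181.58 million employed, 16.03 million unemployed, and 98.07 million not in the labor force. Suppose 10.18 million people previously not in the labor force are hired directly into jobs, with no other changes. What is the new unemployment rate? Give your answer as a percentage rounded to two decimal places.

New unemployment rate ≈ 7.71%.

Initially, labor force = 181.58 + 16.03 = 197.61 million, so u = 16.03/197.61 = 8.11%.
After the change, employed and labor force both rise by 10.18; unemployed unchanged → E = 191.76, U = 16.03, labor force = 207.79 million.
New unemployment rate = 16.03 / 207.79 = 7.71%.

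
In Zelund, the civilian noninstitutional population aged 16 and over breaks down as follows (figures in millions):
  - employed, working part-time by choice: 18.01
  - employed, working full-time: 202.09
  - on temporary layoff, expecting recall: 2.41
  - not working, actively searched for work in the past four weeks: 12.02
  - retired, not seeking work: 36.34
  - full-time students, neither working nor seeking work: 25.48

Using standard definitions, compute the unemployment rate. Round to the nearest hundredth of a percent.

Employed = 18.01 + 202.09 = 220.10 million.
Unemployed = 2.41 + 12.02 = 14.43 million (jobless and actively searching, or on temporary layoff).
Labor force = 220.10 + 14.43 = 234.53 million.
Unemployment rate = 14.43 / 234.53 = 6.15%.

Unemployment rate ≈ 6.15%.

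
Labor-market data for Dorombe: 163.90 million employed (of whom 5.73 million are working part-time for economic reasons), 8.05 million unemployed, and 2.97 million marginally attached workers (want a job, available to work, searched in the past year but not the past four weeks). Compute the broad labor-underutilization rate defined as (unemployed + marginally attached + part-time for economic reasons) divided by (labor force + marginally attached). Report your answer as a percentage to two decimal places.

Labor force = 163.90 + 8.05 = 171.95 million.
Numerator = 8.05 + 2.97 + 5.73 = 16.75 million.
Denominator = 171.95 + 2.97 = 174.92 million.
Broad rate = 16.75 / 174.92 = 9.58%.

Broad underutilization rate ≈ 9.58%.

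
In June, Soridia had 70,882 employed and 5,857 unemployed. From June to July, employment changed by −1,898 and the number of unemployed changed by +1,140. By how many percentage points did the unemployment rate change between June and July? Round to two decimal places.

The unemployment rate changed by +1.58 percentage points.

June: labor force = 70,882 + 5,857 = 76,739; u = 5,857/76,739 = 7.63%.
July: labor force = 68,984 + 6,997 = 75,981; u = 6,997/75,981 = 9.21%.
Change = 9.21% − 7.63% = +1.58 pp.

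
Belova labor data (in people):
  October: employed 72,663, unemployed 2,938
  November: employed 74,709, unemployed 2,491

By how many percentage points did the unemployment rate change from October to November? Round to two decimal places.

October: labor force = 72,663 + 2,938 = 75,601; u = 2,938/75,601 = 3.89%.
November: labor force = 74,709 + 2,491 = 77,200; u = 2,491/77,200 = 3.23%.
Change = 3.23% − 3.89% = −0.66 pp.

The unemployment rate changed by −0.66 percentage points.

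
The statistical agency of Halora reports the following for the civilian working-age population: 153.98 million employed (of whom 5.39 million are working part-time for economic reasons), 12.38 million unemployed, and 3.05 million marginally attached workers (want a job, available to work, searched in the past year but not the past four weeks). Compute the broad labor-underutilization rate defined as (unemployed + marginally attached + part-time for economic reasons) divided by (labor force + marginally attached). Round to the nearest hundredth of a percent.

Labor force = 153.98 + 12.38 = 166.36 million.
Numerator = 12.38 + 3.05 + 5.39 = 20.82 million.
Denominator = 166.36 + 3.05 = 169.41 million.
Broad rate = 20.82 / 169.41 = 12.29%.

Broad underutilization rate ≈ 12.29%.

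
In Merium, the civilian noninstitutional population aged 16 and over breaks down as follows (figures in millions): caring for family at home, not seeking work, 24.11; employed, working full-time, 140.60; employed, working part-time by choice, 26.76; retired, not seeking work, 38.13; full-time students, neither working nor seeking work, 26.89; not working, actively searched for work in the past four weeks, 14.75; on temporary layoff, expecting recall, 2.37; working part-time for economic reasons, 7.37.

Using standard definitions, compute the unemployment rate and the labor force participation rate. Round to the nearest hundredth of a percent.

Employed = 140.60 + 26.76 + 7.37 = 174.73 million (anyone who worked, including part-time for economic reasons, counts as employed).
Unemployed = 14.75 + 2.37 = 17.12 million (jobless and actively searching, or on temporary layoff).
Labor force = 174.73 + 17.12 = 191.85 million.
Not in labor force = 24.11 + 38.13 + 26.89 = 89.13 million (those not working and not actively searching are outside the labor force).
Civilian working-age population = 191.85 + 89.13 = 280.98 million.
Unemployment rate = 17.12 / 191.85 = 8.92%.
Labor force participation rate = 191.85 / 280.98 = 68.28%.

Unemployment rate ≈ 8.92%; labor force participation rate ≈ 68.28%.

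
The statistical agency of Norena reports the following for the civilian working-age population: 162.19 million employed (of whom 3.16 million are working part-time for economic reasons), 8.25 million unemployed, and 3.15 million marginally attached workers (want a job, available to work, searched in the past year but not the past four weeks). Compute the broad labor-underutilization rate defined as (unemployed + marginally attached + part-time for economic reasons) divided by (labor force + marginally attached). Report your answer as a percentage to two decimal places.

Broad underutilization rate ≈ 8.39%.

Labor force = 162.19 + 8.25 = 170.44 million.
Numerator = 8.25 + 3.15 + 3.16 = 14.56 million.
Denominator = 170.44 + 3.15 = 173.59 million.
Broad rate = 14.56 / 173.59 = 8.39%.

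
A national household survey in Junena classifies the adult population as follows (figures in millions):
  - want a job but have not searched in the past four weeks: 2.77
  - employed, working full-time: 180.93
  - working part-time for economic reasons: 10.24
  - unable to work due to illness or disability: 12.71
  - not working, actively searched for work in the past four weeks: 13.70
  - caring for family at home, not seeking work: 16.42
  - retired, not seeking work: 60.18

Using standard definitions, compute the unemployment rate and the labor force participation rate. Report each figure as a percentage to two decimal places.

Employed = 180.93 + 10.24 = 191.17 million (anyone who worked, including part-time for economic reasons, counts as employed).
Unemployed = 13.70 million.
Labor force = 191.17 + 13.70 = 204.87 million.
Not in labor force = 2.77 + 12.71 + 16.42 + 60.18 = 92.08 million (those not working and not actively searching are outside the labor force — including those who want a job but have given up searching).
Civilian working-age population = 204.87 + 92.08 = 296.95 million.
Unemployment rate = 13.70 / 204.87 = 6.69%.
Labor force participation rate = 204.87 / 296.95 = 68.99%.

Unemployment rate ≈ 6.69%; labor force participation rate ≈ 68.99%.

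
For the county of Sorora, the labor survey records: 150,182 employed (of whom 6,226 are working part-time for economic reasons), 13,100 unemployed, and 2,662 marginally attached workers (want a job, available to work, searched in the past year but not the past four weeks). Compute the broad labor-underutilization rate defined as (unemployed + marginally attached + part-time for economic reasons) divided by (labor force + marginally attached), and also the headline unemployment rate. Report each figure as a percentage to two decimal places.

Broad underutilization rate ≈ 13.25%; headline unemployment rate ≈ 8.02%.

Labor force = 150,182 + 13,100 = 163,282.
Numerator = 13,100 + 2,662 + 6,226 = 21,988.
Denominator = 163,282 + 2,662 = 165,944.
Broad rate = 21,988 / 165,944 = 13.25%.
Headline unemployment rate = 13,100 / 163,282 = 8.02%.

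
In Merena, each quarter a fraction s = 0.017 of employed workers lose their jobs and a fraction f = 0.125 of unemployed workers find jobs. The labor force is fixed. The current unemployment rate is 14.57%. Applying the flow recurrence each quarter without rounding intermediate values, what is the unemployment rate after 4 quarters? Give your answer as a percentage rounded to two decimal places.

Unemployment rate after four quarters ≈ 13.38%.

With a fixed labor force, u_{t+1} = u_t + s·(1−u_t) − f·u_t = u_t·(1−s−f) + s.
Here 1−s−f = 0.858 and s = 0.017.
u_1 = 0.145700 × 0.858 + 0.017 = 0.142011.
u_2 = 0.142011 × 0.858 + 0.017 = 0.138845.
u_3 = 0.138845 × 0.858 + 0.017 = 0.136129.
u_4 = 0.136129 × 0.858 + 0.017 = 0.133799.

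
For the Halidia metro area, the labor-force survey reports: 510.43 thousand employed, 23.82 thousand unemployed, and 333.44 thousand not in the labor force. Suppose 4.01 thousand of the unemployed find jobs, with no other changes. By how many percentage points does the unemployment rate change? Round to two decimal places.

The unemployment rate changes by −0.75 percentage points.

Initially, labor force = 510.43 + 23.82 = 534.25 thousand, so u = 23.82/534.25 = 4.46%.
After the change, unemployed falls and employed rises by 4.01; labor force unchanged → E = 514.44, U = 19.81, labor force = 534.25 thousand.
New unemployment rate = 19.81 / 534.25 = 3.71%.
Change = 3.71% − 4.46% = −0.75 percentage points.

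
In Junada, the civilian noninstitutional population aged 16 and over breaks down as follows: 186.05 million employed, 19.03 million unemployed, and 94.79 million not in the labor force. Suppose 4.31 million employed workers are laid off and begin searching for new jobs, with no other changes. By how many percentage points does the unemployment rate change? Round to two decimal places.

The unemployment rate changes by +2.10 percentage points.

Initially, labor force = 186.05 + 19.03 = 205.08 million, so u = 19.03/205.08 = 9.28%.
After the change, employed falls and unemployed rises by 4.31; labor force unchanged → E = 181.74, U = 23.34, labor force = 205.08 million.
New unemployment rate = 23.34 / 205.08 = 11.38%.
Change = 11.38% − 9.28% = +2.10 percentage points.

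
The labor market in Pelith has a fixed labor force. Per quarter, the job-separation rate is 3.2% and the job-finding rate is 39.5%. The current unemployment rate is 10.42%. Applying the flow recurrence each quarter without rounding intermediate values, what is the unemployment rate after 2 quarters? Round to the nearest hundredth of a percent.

Unemployment rate after two quarters ≈ 8.45%.

With a fixed labor force, u_{t+1} = u_t + s·(1−u_t) − f·u_t = u_t·(1−s−f) + s.
Here 1−s−f = 0.573 and s = 0.032.
u_1 = 0.104200 × 0.573 + 0.032 = 0.091707.
u_2 = 0.091707 × 0.573 + 0.032 = 0.084548.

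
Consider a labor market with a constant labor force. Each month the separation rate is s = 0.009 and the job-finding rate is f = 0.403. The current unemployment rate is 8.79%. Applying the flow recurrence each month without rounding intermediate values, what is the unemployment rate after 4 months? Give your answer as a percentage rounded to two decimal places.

With a fixed labor force, u_{t+1} = u_t + s·(1−u_t) − f·u_t = u_t·(1−s−f) + s.
Here 1−s−f = 0.588 and s = 0.009.
u_1 = 0.087900 × 0.588 + 0.009 = 0.060685.
u_2 = 0.060685 × 0.588 + 0.009 = 0.044683.
u_3 = 0.044683 × 0.588 + 0.009 = 0.035274.
u_4 = 0.035274 × 0.588 + 0.009 = 0.029741.

Unemployment rate after four months ≈ 2.97%.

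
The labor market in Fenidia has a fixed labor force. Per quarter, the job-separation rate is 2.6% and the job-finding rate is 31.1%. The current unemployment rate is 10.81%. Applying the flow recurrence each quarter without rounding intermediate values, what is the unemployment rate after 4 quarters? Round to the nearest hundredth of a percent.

With a fixed labor force, u_{t+1} = u_t + s·(1−u_t) − f·u_t = u_t·(1−s−f) + s.
Here 1−s−f = 0.663 and s = 0.026.
u_1 = 0.108100 × 0.663 + 0.026 = 0.097670.
u_2 = 0.097670 × 0.663 + 0.026 = 0.090755.
u_3 = 0.090755 × 0.663 + 0.026 = 0.086171.
u_4 = 0.086171 × 0.663 + 0.026 = 0.083131.

Unemployment rate after four quarters ≈ 8.31%.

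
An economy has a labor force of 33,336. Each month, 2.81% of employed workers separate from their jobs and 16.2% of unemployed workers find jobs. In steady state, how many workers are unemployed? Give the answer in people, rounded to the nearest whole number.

About 4,928 are unemployed in steady state.

Steady-state unemployment rate u* = s/(s+f) = 2.81/(2.81+16.2) = 0.147817.
Unemployed = u* × labor force = 0.147817 × 33,336 ≈ 4,928.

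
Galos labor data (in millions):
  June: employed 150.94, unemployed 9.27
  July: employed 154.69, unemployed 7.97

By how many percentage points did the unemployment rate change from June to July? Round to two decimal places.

The unemployment rate changed by −0.89 percentage points.

June: labor force = 150.94 + 9.27 = 160.21; u = 9.27/160.21 = 5.79%.
July: labor force = 154.69 + 7.97 = 162.66; u = 7.97/162.66 = 4.90%.
Change = 4.90% − 5.79% = −0.89 pp.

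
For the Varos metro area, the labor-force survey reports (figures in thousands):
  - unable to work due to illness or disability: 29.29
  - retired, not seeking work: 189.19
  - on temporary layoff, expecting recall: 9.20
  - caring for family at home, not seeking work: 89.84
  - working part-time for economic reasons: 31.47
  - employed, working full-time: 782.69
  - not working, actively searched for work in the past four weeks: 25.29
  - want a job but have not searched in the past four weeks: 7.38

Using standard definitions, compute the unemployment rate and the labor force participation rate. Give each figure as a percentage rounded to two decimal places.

Unemployment rate ≈ 4.06%; labor force participation rate ≈ 72.89%.

Employed = 31.47 + 782.69 = 814.16 thousand (anyone who worked, including part-time for economic reasons, counts as employed).
Unemployed = 9.20 + 25.29 = 34.49 thousand (jobless and actively searching, or on temporary layoff).
Labor force = 814.16 + 34.49 = 848.65 thousand.
Not in labor force = 29.29 + 189.19 + 89.84 + 7.38 = 315.70 thousand (those not working and not actively searching are outside the labor force — including those who want a job but have given up searching).
Civilian working-age population = 848.65 + 315.70 = 1,164.35 thousand.
Unemployment rate = 34.49 / 848.65 = 4.06%.
Labor force participation rate = 848.65 / 1,164.35 = 72.89%.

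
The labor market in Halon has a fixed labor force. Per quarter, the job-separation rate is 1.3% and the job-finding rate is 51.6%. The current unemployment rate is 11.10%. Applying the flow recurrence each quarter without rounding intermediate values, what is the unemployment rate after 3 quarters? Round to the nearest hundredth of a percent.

Unemployment rate after three quarters ≈ 3.36%.

With a fixed labor force, u_{t+1} = u_t + s·(1−u_t) − f·u_t = u_t·(1−s−f) + s.
Here 1−s−f = 0.471 and s = 0.013.
u_1 = 0.111000 × 0.471 + 0.013 = 0.065281.
u_2 = 0.065281 × 0.471 + 0.013 = 0.043747.
u_3 = 0.043747 × 0.471 + 0.013 = 0.033605.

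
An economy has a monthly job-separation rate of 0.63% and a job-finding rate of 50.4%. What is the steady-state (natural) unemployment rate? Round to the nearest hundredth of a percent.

Steady-state unemployment rate ≈ 1.23%.

At steady state the flows balance: s·E = f·U, so U/(E+U) = s/(s+f).
u* = 0.63 / (0.63 + 50.4) = 0.63 / 51.03 = 1.23%.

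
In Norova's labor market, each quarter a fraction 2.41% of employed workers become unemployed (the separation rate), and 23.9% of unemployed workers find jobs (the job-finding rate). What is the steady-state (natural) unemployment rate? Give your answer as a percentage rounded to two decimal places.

At steady state the flows balance: s·E = f·U, so U/(E+U) = s/(s+f).
u* = 2.41 / (2.41 + 23.9) = 2.41 / 26.31 = 9.16%.

Steady-state unemployment rate ≈ 9.16%.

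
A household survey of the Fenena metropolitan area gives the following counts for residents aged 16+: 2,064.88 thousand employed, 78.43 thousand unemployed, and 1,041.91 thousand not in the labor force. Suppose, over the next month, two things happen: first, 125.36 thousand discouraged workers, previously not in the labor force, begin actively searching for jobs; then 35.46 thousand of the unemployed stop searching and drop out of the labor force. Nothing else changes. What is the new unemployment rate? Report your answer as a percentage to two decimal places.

Initially, labor force = 2,064.88 + 78.43 = 2,143.31 thousand, so u = 78.43/2,143.31 = 3.66%.
After the first change, unemployed and labor force both rise by 125.36 → E = 2,064.88, U = 203.79, labor force = 2,268.67 thousand.
After the second change, unemployed and labor force both fall by 35.46 → E = 2,064.88, U = 168.33, labor force = 2,233.21 thousand.
New unemployment rate = 168.33 / 2,233.21 = 7.54%.

New unemployment rate ≈ 7.54%.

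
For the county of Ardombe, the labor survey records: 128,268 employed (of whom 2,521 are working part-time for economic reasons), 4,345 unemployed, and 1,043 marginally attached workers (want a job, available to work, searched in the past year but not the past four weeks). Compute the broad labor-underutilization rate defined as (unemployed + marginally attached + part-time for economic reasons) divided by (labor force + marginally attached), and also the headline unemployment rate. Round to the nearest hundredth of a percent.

Broad underutilization rate ≈ 5.92%; headline unemployment rate ≈ 3.28%.

Labor force = 128,268 + 4,345 = 132,613.
Numerator = 4,345 + 1,043 + 2,521 = 7,909.
Denominator = 132,613 + 1,043 = 133,656.
Broad rate = 7,909 / 133,656 = 5.92%.
Headline unemployment rate = 4,345 / 132,613 = 3.28%.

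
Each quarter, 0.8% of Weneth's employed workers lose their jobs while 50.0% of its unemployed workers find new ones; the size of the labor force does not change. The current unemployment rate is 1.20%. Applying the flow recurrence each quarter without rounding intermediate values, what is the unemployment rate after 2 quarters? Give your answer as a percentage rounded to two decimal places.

Unemployment rate after two quarters ≈ 1.48%.

With a fixed labor force, u_{t+1} = u_t + s·(1−u_t) − f·u_t = u_t·(1−s−f) + s.
Here 1−s−f = 0.492 and s = 0.008.
u_1 = 0.012000 × 0.492 + 0.008 = 0.013904.
u_2 = 0.013904 × 0.492 + 0.008 = 0.014841.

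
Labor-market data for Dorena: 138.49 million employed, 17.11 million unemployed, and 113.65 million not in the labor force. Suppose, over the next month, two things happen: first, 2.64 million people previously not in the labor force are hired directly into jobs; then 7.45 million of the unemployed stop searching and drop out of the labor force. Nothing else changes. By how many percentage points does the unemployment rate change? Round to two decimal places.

Initially, labor force = 138.49 + 17.11 = 155.60 million, so u = 17.11/155.60 = 11.00%.
After the first change, employed and labor force both rise by 2.64; unemployed unchanged → E = 141.13, U = 17.11, labor force = 158.24 million.
After the second change, unemployed and labor force both fall by 7.45 → E = 141.13, U = 9.66, labor force = 150.79 million.
New unemployment rate = 9.66 / 150.79 = 6.41%.
Change = 6.41% − 11.00% = −4.59 percentage points.

The unemployment rate changes by −4.59 percentage points.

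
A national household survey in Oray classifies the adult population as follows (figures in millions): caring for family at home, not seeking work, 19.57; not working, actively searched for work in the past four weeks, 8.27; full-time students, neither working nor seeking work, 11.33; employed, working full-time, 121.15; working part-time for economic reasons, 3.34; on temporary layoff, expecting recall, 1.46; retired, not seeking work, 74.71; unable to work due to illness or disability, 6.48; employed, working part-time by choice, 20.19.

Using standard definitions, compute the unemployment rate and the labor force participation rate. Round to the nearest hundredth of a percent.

Unemployment rate ≈ 6.30%; labor force participation rate ≈ 57.94%.

Employed = 121.15 + 3.34 + 20.19 = 144.68 million (anyone who worked, including part-time for economic reasons, counts as employed).
Unemployed = 8.27 + 1.46 = 9.73 million (jobless and actively searching, or on temporary layoff).
Labor force = 144.68 + 9.73 = 154.41 million.
Not in labor force = 19.57 + 11.33 + 74.71 + 6.48 = 112.09 million (those not working and not actively searching are outside the labor force).
Civilian working-age population = 154.41 + 112.09 = 266.50 million.
Unemployment rate = 9.73 / 154.41 = 6.30%.
Labor force participation rate = 154.41 / 266.50 = 57.94%.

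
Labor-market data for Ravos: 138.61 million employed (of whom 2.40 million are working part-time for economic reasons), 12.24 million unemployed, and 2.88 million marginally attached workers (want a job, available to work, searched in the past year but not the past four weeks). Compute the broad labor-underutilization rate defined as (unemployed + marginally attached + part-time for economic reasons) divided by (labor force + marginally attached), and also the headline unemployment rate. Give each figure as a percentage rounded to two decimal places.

Labor force = 138.61 + 12.24 = 150.85 million.
Numerator = 12.24 + 2.88 + 2.40 = 17.52 million.
Denominator = 150.85 + 2.88 = 153.73 million.
Broad rate = 17.52 / 153.73 = 11.40%.
Headline unemployment rate = 12.24 / 150.85 = 8.11%.

Broad underutilization rate ≈ 11.40%; headline unemployment rate ≈ 8.11%.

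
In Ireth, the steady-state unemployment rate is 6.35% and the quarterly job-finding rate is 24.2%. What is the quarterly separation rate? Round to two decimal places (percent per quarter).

From u* = s/(s+f): s = u·f/(1−u).
s = 0.0635 × 24.2 / (1 − 0.0635) = 1.5367 / 0.9365 ≈ 1.64% per quarter.

Separation rate ≈ 1.64% per quarter.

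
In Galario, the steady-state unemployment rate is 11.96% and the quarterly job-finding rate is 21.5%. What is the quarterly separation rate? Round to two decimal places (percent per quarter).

From u* = s/(s+f): s = u·f/(1−u).
s = 0.1196 × 21.5 / (1 − 0.1196) = 2.5714 / 0.8804 ≈ 2.92% per quarter.

Separation rate ≈ 2.92% per quarter.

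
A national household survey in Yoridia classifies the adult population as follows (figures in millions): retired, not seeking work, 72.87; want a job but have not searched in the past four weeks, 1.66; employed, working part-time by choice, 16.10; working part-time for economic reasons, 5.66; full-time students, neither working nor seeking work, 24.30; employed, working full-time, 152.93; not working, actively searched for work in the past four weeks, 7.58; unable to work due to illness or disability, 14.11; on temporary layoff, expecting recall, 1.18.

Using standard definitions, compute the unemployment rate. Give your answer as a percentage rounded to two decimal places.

Employed = 16.10 + 5.66 + 152.93 = 174.69 million (anyone who worked, including part-time for economic reasons, counts as employed).
Unemployed = 7.58 + 1.18 = 8.76 million (jobless and actively searching, or on temporary layoff).
Labor force = 174.69 + 8.76 = 183.45 million.
Unemployment rate = 8.76 / 183.45 = 4.78%.

Unemployment rate ≈ 4.78%.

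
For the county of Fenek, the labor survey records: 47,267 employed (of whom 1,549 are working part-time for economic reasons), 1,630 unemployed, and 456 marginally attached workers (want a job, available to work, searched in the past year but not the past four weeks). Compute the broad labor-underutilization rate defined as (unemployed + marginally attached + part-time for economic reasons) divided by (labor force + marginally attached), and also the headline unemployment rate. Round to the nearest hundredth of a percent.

Labor force = 47,267 + 1,630 = 48,897.
Numerator = 1,630 + 456 + 1,549 = 3,635.
Denominator = 48,897 + 456 = 49,353.
Broad rate = 3,635 / 49,353 = 7.37%.
Headline unemployment rate = 1,630 / 48,897 = 3.33%.

Broad underutilization rate ≈ 7.37%; headline unemployment rate ≈ 3.33%.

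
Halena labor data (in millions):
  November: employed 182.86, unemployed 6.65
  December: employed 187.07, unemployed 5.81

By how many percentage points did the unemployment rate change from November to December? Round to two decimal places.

November: labor force = 182.86 + 6.65 = 189.51; u = 6.65/189.51 = 3.51%.
December: labor force = 187.07 + 5.81 = 192.88; u = 5.81/192.88 = 3.01%.
Change = 3.01% − 3.51% = −0.50 pp.

The unemployment rate changed by −0.50 percentage points.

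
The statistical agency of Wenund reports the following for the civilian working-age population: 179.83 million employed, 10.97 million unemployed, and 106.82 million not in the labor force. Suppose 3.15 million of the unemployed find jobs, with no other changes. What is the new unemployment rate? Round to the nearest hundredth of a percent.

New unemployment rate ≈ 4.10%.

Initially, labor force = 179.83 + 10.97 = 190.80 million, so u = 10.97/190.80 = 5.75%.
After the change, unemployed falls and employed rises by 3.15; labor force unchanged → E = 182.98, U = 7.82, labor force = 190.80 million.
New unemployment rate = 7.82 / 190.80 = 4.10%.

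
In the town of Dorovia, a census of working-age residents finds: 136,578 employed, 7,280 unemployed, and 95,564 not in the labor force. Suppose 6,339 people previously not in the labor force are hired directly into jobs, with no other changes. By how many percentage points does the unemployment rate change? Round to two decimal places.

Initially, labor force = 136,578 + 7,280 = 143,858, so u = 7,280/143,858 = 5.06%.
After the change, employed and labor force both rise by 6,339; unemployed unchanged → E = 142,917, U = 7,280, labor force = 150,197.
New unemployment rate = 7,280 / 150,197 = 4.85%.
Change = 4.85% − 5.06% = −0.21 percentage points.

The unemployment rate changes by −0.21 percentage points.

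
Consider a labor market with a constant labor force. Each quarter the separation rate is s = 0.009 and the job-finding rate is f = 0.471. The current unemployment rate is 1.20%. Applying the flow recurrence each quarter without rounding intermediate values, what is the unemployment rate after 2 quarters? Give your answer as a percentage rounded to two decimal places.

With a fixed labor force, u_{t+1} = u_t + s·(1−u_t) − f·u_t = u_t·(1−s−f) + s.
Here 1−s−f = 0.520 and s = 0.009.
u_1 = 0.012000 × 0.520 + 0.009 = 0.015240.
u_2 = 0.015240 × 0.520 + 0.009 = 0.016925.

Unemployment rate after two quarters ≈ 1.69%.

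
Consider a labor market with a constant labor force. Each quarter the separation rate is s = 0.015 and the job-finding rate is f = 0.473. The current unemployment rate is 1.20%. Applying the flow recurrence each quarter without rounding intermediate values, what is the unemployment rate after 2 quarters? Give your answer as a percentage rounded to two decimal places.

Unemployment rate after two quarters ≈ 2.58%.

With a fixed labor force, u_{t+1} = u_t + s·(1−u_t) − f·u_t = u_t·(1−s−f) + s.
Here 1−s−f = 0.512 and s = 0.015.
u_1 = 0.012000 × 0.512 + 0.015 = 0.021144.
u_2 = 0.021144 × 0.512 + 0.015 = 0.025826.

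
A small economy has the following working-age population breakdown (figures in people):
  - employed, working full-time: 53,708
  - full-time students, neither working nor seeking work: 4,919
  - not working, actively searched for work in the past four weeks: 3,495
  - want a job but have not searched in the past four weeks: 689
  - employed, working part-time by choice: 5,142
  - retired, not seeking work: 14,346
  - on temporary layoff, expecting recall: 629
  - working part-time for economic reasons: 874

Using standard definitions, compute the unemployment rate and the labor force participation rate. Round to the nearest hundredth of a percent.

Unemployment rate ≈ 6.46%; labor force participation rate ≈ 76.19%.

Employed = 53,708 + 5,142 + 874 = 59,724 (anyone who worked, including part-time for economic reasons, counts as employed).
Unemployed = 3,495 + 629 = 4,124 (jobless and actively searching, or on temporary layoff).
Labor force = 59,724 + 4,124 = 63,848.
Not in labor force = 4,919 + 689 + 14,346 = 19,954 (those not working and not actively searching are outside the labor force — including those who want a job but have given up searching).
Civilian working-age population = 63,848 + 19,954 = 83,802.
Unemployment rate = 4,124 / 63,848 = 6.46%.
Labor force participation rate = 63,848 / 83,802 = 76.19%.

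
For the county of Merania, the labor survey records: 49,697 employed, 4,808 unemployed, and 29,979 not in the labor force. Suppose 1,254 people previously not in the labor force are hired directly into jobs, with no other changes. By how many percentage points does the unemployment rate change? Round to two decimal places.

Initially, labor force = 49,697 + 4,808 = 54,505, so u = 4,808/54,505 = 8.82%.
After the change, employed and labor force both rise by 1,254; unemployed unchanged → E = 50,951, U = 4,808, labor force = 55,759.
New unemployment rate = 4,808 / 55,759 = 8.62%.
Change = 8.62% − 8.82% = −0.20 percentage points.

The unemployment rate changes by −0.20 percentage points.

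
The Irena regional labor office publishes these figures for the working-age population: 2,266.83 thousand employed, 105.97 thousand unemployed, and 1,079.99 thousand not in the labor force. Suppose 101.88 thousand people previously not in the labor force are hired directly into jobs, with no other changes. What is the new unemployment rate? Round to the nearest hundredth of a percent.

Initially, labor force = 2,266.83 + 105.97 = 2,372.80 thousand, so u = 105.97/2,372.80 = 4.47%.
After the change, employed and labor force both rise by 101.88; unemployed unchanged → E = 2,368.71, U = 105.97, labor force = 2,474.68 thousand.
New unemployment rate = 105.97 / 2,474.68 = 4.28%.

New unemployment rate ≈ 4.28%.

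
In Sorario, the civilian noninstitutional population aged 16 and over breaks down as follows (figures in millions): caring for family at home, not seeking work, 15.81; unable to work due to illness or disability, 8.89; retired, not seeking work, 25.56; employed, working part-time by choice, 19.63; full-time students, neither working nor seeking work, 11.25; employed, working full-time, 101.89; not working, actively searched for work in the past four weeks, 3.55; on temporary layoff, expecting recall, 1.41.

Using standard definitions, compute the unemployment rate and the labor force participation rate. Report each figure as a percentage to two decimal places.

Employed = 19.63 + 101.89 = 121.52 million.
Unemployed = 3.55 + 1.41 = 4.96 million (jobless and actively searching, or on temporary layoff).
Labor force = 121.52 + 4.96 = 126.48 million.
Not in labor force = 15.81 + 8.89 + 25.56 + 11.25 = 61.51 million (those not working and not actively searching are outside the labor force).
Civilian working-age population = 126.48 + 61.51 = 187.99 million.
Unemployment rate = 4.96 / 126.48 = 3.92%.
Labor force participation rate = 126.48 / 187.99 = 67.28%.

Unemployment rate ≈ 3.92%; labor force participation rate ≈ 67.28%.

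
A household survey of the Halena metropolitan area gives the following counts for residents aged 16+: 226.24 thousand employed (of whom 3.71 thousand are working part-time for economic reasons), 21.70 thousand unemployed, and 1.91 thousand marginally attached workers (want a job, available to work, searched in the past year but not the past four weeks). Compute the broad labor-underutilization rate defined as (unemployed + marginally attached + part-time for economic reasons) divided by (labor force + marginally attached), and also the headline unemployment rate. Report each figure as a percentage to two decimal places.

Broad underutilization rate ≈ 10.93%; headline unemployment rate ≈ 8.75%.

Labor force = 226.24 + 21.70 = 247.94 thousand.
Numerator = 21.70 + 1.91 + 3.71 = 27.32 thousand.
Denominator = 247.94 + 1.91 = 249.85 thousand.
Broad rate = 27.32 / 249.85 = 10.93%.
Headline unemployment rate = 21.70 / 247.94 = 8.75%.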